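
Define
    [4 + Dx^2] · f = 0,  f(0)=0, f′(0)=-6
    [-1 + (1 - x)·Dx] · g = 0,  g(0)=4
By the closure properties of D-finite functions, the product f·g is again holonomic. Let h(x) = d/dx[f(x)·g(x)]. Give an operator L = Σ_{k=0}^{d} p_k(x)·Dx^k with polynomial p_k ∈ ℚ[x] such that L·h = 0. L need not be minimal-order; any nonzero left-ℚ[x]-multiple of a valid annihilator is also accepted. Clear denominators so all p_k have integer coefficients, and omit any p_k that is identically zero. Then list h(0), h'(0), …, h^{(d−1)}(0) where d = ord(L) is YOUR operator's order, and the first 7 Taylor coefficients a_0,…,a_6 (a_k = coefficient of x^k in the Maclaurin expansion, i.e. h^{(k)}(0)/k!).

f: a_k = 0, -6, 0, 4, 0, -4/5, 0, …
g: a_k = 4, 4, 4, 4, 4, 4, 4, …
f·g: L₀ = L_f ⊗_s L_g, ord ≤ 2·1.
Derive L from L₀ (diff closure).
L = (2 - 8·x + 4·x^2) + (-2 + 2·x)·Dx + (1 - 2·x + x^2)·Dx^2  (order 2).
h: a_k = -24, -48, -24, -32, -56, -336/5, -1144/15, …
ICs: h(0) = -24, h′(0) = -48.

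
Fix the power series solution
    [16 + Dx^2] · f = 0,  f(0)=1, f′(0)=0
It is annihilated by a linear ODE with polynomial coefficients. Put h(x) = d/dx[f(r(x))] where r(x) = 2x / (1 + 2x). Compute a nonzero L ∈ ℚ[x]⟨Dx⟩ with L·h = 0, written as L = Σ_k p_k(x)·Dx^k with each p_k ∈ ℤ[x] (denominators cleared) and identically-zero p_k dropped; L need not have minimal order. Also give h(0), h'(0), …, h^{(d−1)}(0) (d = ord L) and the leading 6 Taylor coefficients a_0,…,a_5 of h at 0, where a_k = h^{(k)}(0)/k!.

L = (88 + 96·x + 96·x^2) + (12 + 72·x + 144·x^2 + 96·x^3)·Dx + (1 + 8·x + 24·x^2 + 32·x^3 + 16·x^4)·Dx^2  (order 2).
h: a_k = 0, -64, 384, -2560/3, -5120/3, 351232/15, …
ICs: h(0) = 0, h′(0) = -64.

f: a_k = 1, 0, -8, 0, 32/3, 0, …
Substitute x→r, Dx→(1/r')Dx; clear ⇒ L₀.
Derive L from L₀ (diff closure).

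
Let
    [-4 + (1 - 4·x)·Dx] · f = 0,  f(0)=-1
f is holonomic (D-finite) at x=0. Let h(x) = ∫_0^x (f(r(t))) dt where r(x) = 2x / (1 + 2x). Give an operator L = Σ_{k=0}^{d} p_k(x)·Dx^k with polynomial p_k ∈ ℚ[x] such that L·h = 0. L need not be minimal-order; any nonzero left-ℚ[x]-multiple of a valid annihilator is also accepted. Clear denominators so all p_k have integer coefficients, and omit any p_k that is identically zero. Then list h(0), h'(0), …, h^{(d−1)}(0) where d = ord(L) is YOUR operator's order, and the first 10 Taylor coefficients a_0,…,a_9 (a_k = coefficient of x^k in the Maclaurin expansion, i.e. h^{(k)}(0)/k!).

L = 8·Dx + (-1 + 4·x + 12·x^2)·Dx^2  (order 2).
h: a_k = 0, -1, -4, -16, -72, -1728/5, -1728, -62208/7, -46656, -248832, …
ICs: h(0) = 0, h′(0) = -1.

f: a_k = -1, -4, -16, -64, -256, -1024, -4096, -16384, -65536, -262144, …
Substitute x→r, Dx→(1/r')Dx; clear ⇒ L₀.
∫: right-multiply L₀ by Dx.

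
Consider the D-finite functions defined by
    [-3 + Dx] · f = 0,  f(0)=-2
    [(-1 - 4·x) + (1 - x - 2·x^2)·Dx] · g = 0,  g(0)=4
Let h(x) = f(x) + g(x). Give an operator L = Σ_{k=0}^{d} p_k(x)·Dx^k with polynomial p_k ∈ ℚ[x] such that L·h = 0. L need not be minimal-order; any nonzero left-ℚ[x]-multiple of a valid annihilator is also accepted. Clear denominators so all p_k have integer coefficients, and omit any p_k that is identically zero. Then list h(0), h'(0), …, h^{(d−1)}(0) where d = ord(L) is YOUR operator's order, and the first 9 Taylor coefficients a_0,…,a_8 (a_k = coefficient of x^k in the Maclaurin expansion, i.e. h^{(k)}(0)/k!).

f: a_k = -2, -6, -9, -9, -27/4, -81/20, -81/40, -243/280, -729/2240, …
g: a_k = 4, 4, 12, 20, 44, 84, 172, 340, 684, …
Sum ⇒ L₀ = lclm(L_f,L_g) in ℚ(x)⟨Dx⟩.
L = (9 + 9·x + 126·x^2 + 72·x^3) + (3 - 30·x - 51·x^2 + 36·x^3 + 36·x^4)·Dx + (-2 + 9·x + 3·x^2 - 20·x^3 - 12·x^4)·Dx^2  (order 2).
h: a_k = 2, -2, 3, 11, 149/4, 1599/20, 6799/40, 94957/280, 1531431/2240, …
ICs: h(0) = 2, h′(0) = -2.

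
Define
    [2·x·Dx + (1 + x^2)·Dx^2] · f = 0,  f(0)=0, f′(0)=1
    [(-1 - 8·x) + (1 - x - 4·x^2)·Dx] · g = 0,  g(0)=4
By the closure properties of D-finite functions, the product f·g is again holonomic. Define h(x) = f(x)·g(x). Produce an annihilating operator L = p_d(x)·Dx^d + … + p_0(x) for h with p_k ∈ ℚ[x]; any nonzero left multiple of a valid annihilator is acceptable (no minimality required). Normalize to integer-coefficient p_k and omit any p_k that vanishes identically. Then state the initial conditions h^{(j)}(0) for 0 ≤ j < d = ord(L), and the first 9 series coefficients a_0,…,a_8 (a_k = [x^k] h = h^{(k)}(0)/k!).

f: a_k = 0, 1, 0, -1/3, 0, 1/5, 0, -1/7, 0, …
g: a_k = 4, 4, 20, 36, 116, 260, 724, 1764, 4660, …
Product ⇒ symmetric product L₀, ord ≤ 2.
L = (8 + 2·x + 24·x^2) + (2 + 14·x + 4·x^2 + 24·x^3)·Dx + (-1 + x + 3·x^2 + x^3 + 4·x^4)·Dx^2  (order 2).
h: a_k = 0, 4, 4, 56/3, 104/3, 1652/15, 1244/5, 14464/21, 176816/105, …
ICs: h(0) = 0, h′(0) = 4.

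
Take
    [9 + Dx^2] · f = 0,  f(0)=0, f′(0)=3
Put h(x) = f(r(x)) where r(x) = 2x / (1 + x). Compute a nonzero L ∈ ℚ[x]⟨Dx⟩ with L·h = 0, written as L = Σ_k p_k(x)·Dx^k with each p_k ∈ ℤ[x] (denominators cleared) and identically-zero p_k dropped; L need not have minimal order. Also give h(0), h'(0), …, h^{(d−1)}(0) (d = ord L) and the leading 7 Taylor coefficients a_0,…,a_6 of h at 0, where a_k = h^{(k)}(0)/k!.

L = 36 + (2 + 6·x + 6·x^2 + 2·x^3)·Dx + (1 + 4·x + 6·x^2 + 4·x^3 + x^4)·Dx^2  (order 2).
h: a_k = 0, 6, -6, -30, 102, -726/5, 30, …
ICs: h(0) = 0, h′(0) = 6.

f: a_k = 0, 3, 0, -9/2, 0, 81/40, 0, …
Change of var in L_f (x↦r) gives L₀.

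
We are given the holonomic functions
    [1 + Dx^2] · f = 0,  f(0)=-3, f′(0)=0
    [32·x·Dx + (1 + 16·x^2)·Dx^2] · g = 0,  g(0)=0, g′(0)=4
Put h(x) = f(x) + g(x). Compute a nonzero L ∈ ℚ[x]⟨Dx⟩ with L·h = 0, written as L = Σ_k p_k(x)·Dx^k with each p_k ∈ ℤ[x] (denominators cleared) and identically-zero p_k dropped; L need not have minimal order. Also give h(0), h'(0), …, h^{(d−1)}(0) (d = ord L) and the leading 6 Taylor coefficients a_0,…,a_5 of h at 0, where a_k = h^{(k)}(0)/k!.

f: a_k = -3, 0, 3/2, 0, -1/8, 0, …
g: a_k = 0, 4, 0, -64/3, 0, 1024/5, …
f+g: L₀ = lclm(L_f,L_g), ord ≤ 2+2.
L = (-6112·x + 99328·x^3 + 8192·x^5)·Dx + (-31 + 1072·x^2 + 25344·x^4 + 4096·x^6)·Dx^2 + (-6112·x + 99328·x^3 + 8192·x^5)·Dx^3 + (-31 + 1072·x^2 + 25344·x^4 + 4096·x^6)·Dx^4  (order 4).
h: a_k = -3, 4, 3/2, -64/3, -1/8, 1024/5, …
ICs: h(0) = -3, h′(0) = 4, h′′(0) = 3, h′′′(0) = -128.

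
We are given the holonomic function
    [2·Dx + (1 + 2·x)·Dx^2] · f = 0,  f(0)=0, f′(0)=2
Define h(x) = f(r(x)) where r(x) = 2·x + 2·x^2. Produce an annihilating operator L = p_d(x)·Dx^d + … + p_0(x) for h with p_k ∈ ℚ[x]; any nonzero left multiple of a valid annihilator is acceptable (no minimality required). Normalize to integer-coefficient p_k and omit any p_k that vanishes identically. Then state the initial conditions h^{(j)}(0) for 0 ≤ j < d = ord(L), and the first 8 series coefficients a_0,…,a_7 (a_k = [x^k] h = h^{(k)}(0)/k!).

f: a_k = 0, 2, -2, 8/3, -4, 32/5, -32/3, 128/7, …
Substitute x→r, Dx→(1/r')Dx; clear ⇒ L₀.
L = 2·Dx + (1 + 2·x)·Dx^2  (order 2).
h: a_k = 0, 4, -4, 16/3, -8, 64/5, -64/3, 256/7, …
ICs: h(0) = 0, h′(0) = 4.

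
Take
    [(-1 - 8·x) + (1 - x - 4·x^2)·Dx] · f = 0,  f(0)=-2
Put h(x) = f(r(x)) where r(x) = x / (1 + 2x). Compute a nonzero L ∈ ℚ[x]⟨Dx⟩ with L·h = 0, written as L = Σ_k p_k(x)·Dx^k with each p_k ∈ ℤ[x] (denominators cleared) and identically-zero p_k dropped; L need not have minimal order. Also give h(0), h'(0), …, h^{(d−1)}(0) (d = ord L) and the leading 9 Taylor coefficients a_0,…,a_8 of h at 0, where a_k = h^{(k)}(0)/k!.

f: a_k = -2, -2, -10, -18, -58, -130, -362, -882, -2330, …
Substitute x→r, Dx→(1/r')Dx; clear ⇒ L₀.
L = (1 + 10·x) + (-1 - 5·x - 4·x^2 + 4·x^3)·Dx  (order 1).
h: a_k = -2, -2, -6, 14, -54, 190, -678, 2414, -8598, …
ICs: h(0) = -2.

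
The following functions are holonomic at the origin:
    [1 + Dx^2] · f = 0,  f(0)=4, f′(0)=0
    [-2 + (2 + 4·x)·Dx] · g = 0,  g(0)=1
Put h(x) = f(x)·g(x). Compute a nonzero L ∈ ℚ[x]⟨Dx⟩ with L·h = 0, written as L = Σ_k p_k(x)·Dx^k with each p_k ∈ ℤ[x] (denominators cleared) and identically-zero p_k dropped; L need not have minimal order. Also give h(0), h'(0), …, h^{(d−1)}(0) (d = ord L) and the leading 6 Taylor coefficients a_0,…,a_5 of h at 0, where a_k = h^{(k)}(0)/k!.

L = (4 + 4·x + 4·x^2) + (-2 - 4·x)·Dx + (1 + 4·x + 4·x^2)·Dx^2  (order 2).
h: a_k = 4, 4, -4, 0, -4/3, 8/3, …
ICs: h(0) = 4, h′(0) = 4.

f: a_k = 4, 0, -2, 0, 1/6, 0, …
g: a_k = 1, 1, -1/2, 1/2, -5/8, 7/8, …
Product ⇒ symmetric product L₀, ord ≤ 2.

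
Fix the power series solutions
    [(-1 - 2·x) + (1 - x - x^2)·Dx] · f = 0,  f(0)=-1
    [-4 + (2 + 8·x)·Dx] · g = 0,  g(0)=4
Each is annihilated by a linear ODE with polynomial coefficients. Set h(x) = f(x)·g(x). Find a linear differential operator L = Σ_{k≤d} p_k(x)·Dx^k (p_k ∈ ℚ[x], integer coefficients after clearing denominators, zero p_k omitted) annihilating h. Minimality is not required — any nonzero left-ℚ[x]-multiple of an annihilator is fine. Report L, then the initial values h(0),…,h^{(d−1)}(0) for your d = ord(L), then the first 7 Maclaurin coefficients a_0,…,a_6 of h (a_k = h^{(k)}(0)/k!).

L = (3 + 4·x + 6·x^2) + (-1 - 3·x + 5·x^2 + 4·x^3)·Dx  (order 1).
h: a_k = -4, -12, -8, -36, -4, -152, 180, …
ICs: h(0) = -4.

f: a_k = -1, -1, -2, -3, -5, -8, -13, …
g: a_k = 4, 8, -8, 16, -40, 112, -336, …
Product ⇒ symmetric product L₀, ord ≤ 1.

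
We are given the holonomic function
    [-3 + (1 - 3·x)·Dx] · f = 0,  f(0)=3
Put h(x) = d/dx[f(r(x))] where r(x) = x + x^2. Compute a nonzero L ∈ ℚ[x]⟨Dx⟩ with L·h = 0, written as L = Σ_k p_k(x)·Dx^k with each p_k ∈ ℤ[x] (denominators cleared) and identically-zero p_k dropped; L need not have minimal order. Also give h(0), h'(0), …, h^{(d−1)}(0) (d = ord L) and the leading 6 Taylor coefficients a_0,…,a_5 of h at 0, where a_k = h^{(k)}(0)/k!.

f: a_k = 3, 9, 27, 81, 243, 729, …
f∘r: x↦r, Dx↦Dx/r' in L_f ⇒ L₀.
Derive L from L₀ (diff closure).
L = (8 + 18·x + 18·x^2) + (-1 + x + 9·x^2 + 6·x^3)·Dx  (order 1).
h: a_k = 9, 72, 405, 2052, 9720, 44226, …
ICs: h(0) = 9.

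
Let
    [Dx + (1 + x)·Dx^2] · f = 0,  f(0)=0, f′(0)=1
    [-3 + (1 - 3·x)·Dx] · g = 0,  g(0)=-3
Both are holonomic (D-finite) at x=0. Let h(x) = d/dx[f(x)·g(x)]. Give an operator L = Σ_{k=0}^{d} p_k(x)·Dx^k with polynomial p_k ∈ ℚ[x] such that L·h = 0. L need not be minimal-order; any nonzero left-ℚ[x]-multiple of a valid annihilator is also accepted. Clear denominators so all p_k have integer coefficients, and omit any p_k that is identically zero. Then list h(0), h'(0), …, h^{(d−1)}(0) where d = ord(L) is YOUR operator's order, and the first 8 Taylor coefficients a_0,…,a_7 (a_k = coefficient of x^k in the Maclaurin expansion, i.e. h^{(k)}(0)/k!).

L = 12 + (7 + 15·x)·Dx + (-1 + 2·x + 3·x^2)·Dx^2  (order 2).
h: a_k = -3, -15, -141/2, -279, -4197/4, -37743/10, -264261/20, -1585461/35, …
ICs: h(0) = -3, h′(0) = -15.

f: a_k = 0, 1, -1/2, 1/3, -1/4, 1/5, -1/6, 1/7, …
g: a_k = -3, -9, -27, -81, -243, -729, -2187, -6561, …
h₀=f·g: eliminate ⇒ L₀, order ≤ 2·1.
Derive L from L₀ (diff closure).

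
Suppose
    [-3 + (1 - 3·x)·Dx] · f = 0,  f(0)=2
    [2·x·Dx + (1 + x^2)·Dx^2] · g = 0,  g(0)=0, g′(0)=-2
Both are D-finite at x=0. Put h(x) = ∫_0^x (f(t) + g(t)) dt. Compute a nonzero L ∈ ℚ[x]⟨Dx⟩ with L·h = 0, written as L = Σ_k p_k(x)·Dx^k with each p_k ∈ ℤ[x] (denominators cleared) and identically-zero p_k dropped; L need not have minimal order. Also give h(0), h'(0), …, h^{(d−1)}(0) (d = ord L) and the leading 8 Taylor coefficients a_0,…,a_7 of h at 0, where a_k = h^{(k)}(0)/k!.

L = (-6 + 72·x + 18·x^2)·Dx^2 + (28 - 6·x + 60·x^2 + 18·x^3)·Dx^3 + (-3 + 8·x + 8·x^3 + 3·x^4)·Dx^4  (order 4).
h: a_k = 0, 2, 2, 6, 41/3, 162/5, 1214/15, 1458/7, …
ICs: h(0) = 0, h′(0) = 2, h′′(0) = 4, h′′′(0) = 36.

f: a_k = 2, 6, 18, 54, 162, 486, 1458, 4374, …
g: a_k = 0, -2, 0, 2/3, 0, -2/5, 0, 2/7, …
L₀ := lclm(L_f,L_g); ord L₀ ≤ 1+2.
Integrate: L := L₀·Dx.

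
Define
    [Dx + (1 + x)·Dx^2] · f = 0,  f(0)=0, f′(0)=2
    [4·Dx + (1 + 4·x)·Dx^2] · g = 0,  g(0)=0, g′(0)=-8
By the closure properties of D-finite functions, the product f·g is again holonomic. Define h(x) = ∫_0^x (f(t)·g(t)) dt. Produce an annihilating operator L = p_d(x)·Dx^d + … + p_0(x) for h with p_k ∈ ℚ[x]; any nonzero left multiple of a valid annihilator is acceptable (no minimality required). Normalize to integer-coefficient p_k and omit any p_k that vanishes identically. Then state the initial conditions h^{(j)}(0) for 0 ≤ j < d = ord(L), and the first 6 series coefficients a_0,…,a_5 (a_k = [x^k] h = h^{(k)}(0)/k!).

L = (136 + 320·x + 256·x^2)·Dx^2 + (290 + 1464·x + 2400·x^2 + 1280·x^3)·Dx^3 + (92 + 740·x + 1992·x^2 + 2240·x^3 + 896·x^4)·Dx^4 + (5 + 58·x + 245·x^2 + 464·x^3 + 400·x^4 + 128·x^5)·Dx^5  (order 5).
h: a_k = 0, 0, 0, -16/3, 10, -64/3, …
ICs: h(0) = 0, h′(0) = 0, h′′(0) = 0, h′′′(0) = -32, h′′′′(0) = 240.

f: a_k = 0, 2, -1, 2/3, -1/2, 2/5, …
g: a_k = 0, -8, 16, -128/3, 128, -2048/5, …
Product ⇒ symmetric product L₀, ord ≤ 4.
h=∫h₀ ⇒ L = L₀·Dx.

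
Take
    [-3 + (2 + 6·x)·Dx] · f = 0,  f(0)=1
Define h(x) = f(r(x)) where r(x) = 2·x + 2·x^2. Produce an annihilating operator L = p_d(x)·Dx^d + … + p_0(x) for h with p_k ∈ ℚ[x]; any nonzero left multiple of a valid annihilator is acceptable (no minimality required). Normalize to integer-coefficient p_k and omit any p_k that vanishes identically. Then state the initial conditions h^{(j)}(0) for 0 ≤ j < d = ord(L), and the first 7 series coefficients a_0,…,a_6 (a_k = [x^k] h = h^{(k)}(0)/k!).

L = (-3 - 6·x) + (1 + 6·x + 6·x^2)·Dx  (order 1).
h: a_k = 1, 3, -3/2, 9/2, -117/8, 405/8, -2943/16, …
ICs: h(0) = 1.

f: a_k = 1, 3/2, -9/8, 27/16, -405/128, 1701/256, -15309/1024, …
Substitute x→r, Dx→(1/r')Dx; clear ⇒ L₀.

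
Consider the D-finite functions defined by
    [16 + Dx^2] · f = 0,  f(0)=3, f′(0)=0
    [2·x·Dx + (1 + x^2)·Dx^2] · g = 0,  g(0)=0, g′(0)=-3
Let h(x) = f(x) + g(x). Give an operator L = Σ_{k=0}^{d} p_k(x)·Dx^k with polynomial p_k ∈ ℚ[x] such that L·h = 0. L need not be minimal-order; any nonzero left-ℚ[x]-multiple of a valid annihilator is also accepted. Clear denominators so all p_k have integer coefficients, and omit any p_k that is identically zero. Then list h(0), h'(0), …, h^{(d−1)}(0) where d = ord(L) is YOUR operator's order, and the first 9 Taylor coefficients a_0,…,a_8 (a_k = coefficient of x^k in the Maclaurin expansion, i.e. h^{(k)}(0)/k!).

f: a_k = 3, 0, -24, 0, 32, 0, -256/15, 0, 512/105, …
g: a_k = 0, -3, 0, 1, 0, -3/5, 0, 3/7, 0, …
Sum ⇒ L₀ = lclm(L_f,L_g) in ℚ(x)⟨Dx⟩.
L = (64·x + 704·x^3 + 256·x^5)·Dx + (112 + 416·x^2 + 432·x^4 + 128·x^6)·Dx^2 + (4·x + 44·x^3 + 16·x^5)·Dx^3 + (7 + 26·x^2 + 27·x^4 + 8·x^6)·Dx^4  (order 4).
h: a_k = 3, -3, -24, 1, 32, -3/5, -256/15, 3/7, 512/105, …
ICs: h(0) = 3, h′(0) = -3, h′′(0) = -48, h′′′(0) = 6.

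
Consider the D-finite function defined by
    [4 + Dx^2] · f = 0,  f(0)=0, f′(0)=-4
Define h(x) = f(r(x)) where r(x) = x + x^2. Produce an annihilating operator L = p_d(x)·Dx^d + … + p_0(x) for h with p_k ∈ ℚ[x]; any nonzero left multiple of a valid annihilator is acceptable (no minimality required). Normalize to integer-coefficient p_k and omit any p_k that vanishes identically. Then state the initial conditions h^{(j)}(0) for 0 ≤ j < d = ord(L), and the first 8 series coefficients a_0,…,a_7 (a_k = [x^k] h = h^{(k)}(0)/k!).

L = (4 + 24·x + 48·x^2 + 32·x^3) - 2·Dx + (1 + 2·x)·Dx^2  (order 2).
h: a_k = 0, -4, -4, 8/3, 8, 112/15, 0, -1664/315, …
ICs: h(0) = 0, h′(0) = -4.

f: a_k = 0, -4, 0, 8/3, 0, -8/15, 0, 16/315, …
Substitute x→r, Dx→(1/r')Dx; clear ⇒ L₀.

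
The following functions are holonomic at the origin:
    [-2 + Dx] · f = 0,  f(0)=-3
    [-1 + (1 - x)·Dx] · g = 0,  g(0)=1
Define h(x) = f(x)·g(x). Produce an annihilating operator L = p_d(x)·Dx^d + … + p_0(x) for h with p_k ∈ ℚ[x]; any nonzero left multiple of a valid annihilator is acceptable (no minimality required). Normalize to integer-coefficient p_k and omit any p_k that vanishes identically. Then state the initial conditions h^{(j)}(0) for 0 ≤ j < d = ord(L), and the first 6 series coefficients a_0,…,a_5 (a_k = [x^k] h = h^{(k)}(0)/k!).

L = (3 - 2·x) + (-1 + x)·Dx  (order 1).
h: a_k = -3, -9, -15, -19, -21, -109/5, …
ICs: h(0) = -3.

f: a_k = -3, -6, -6, -4, -2, -4/5, …
g: a_k = 1, 1, 1, 1, 1, 1, …
Product ⇒ symmetric product L₀, ord ≤ 1.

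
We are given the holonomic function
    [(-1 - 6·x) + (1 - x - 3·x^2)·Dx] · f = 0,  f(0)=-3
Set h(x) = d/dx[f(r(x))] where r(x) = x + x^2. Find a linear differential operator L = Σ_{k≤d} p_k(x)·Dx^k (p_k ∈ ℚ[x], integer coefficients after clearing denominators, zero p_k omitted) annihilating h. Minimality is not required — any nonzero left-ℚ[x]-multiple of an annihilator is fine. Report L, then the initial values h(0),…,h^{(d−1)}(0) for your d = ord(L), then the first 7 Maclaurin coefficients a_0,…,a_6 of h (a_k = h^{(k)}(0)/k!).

L = (10 + 60·x + 168·x^2 + 396·x^3 + 648·x^4 + 540·x^5 + 180·x^6) + (-1 - 7·x - 6·x^2 + 44·x^3 + 135·x^4 + 180·x^5 + 126·x^6 + 36·x^7)·Dx  (order 1).
h: a_k = -3, -30, -135, -528, -2055, -7524, -26775, …
ICs: h(0) = -3.

f: a_k = -3, -3, -12, -21, -57, -120, -291, …
Change of var in L_f (x↦r) gives L₀.
h₀' ⇒ L via d/dx closure of L₀.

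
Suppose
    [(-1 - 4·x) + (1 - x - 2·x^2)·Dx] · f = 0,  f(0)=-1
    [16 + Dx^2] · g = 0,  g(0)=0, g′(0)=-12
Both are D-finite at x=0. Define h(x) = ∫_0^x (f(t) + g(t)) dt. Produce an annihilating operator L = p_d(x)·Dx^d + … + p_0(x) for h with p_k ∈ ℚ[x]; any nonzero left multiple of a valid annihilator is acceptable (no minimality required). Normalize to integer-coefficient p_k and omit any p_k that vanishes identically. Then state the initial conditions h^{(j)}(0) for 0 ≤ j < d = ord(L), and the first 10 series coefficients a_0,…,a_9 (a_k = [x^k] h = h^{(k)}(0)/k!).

L = (368 + 1408·x - 256·x^2 + 512·x^3 + 2560·x^4 + 2048·x^5)·Dx + (-176 + 336·x + 384·x^2 - 1024·x^3 - 384·x^4 + 1536·x^5 + 1024·x^6)·Dx^2 + (23 + 88·x - 16·x^2 + 32·x^3 + 160·x^4 + 128·x^5)·Dx^3 + (-11 + 21·x + 24·x^2 - 64·x^3 - 24·x^4 + 96·x^5 + 64·x^6)·Dx^4  (order 4).
h: a_k = 0, -1, -13/2, -1, 27/4, -11/5, -233/30, -43/7, -7901/840, -19, …
ICs: h(0) = 0, h′(0) = -1, h′′(0) = -13, h′′′(0) = -6.

f: a_k = -1, -1, -3, -5, -11, -21, -43, -85, -171, -341, …
g: a_k = 0, -12, 0, 32, 0, -128/5, 0, 1024/105, 0, -2048/945, …
L₀ := lclm(L_f,L_g); ord L₀ ≤ 1+2.
∫: right-multiply L₀ by Dx.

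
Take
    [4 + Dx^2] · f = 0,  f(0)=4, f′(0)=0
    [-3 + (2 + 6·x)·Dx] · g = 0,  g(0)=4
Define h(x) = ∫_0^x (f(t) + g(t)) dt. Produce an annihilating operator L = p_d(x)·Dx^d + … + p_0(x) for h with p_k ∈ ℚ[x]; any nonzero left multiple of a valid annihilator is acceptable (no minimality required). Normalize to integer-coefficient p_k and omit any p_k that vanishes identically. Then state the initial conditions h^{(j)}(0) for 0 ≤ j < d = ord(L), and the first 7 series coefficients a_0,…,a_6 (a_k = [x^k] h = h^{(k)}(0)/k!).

f: a_k = 4, 0, -8, 0, 8/3, 0, -16/45, …
g: a_k = 4, 6, -9/2, 27/4, -405/32, 1701/64, -15309/256, …
L₀ := lclm(L_f,L_g); ord L₀ ≤ 2+1.
Integrate: L := L₀·Dx.
L = (-516 - 1152·x - 1728·x^2)·Dx + (56 + 936·x + 3456·x^2 + 3456·x^3)·Dx^2 + (-129 - 288·x - 432·x^2)·Dx^3 + (14 + 234·x + 864·x^2 + 864·x^3)·Dx^4  (order 4).
h: a_k = 0, 8, 3, -25/6, 27/16, -959/480, 567/128, …
ICs: h(0) = 0, h′(0) = 8, h′′(0) = 6, h′′′(0) = -25.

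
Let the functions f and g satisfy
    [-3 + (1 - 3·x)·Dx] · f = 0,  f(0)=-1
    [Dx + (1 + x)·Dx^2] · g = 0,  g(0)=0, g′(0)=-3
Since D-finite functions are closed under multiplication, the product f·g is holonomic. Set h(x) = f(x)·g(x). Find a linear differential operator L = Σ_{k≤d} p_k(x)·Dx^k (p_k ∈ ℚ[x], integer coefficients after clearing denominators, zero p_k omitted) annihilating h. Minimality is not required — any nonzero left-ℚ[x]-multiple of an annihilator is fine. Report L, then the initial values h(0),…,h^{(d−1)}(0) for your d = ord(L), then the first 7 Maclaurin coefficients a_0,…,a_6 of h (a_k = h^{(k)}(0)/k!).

L = 3 + (5 + 9·x)·Dx + (-1 + 2·x + 3·x^2)·Dx^2  (order 2).
h: a_k = 0, 3, 15/2, 47/2, 279/4, 4197/20, 12581/20, …
ICs: h(0) = 0, h′(0) = 3.

f: a_k = -1, -3, -9, -27, -81, -243, -729, …
g: a_k = 0, -3, 3/2, -1, 3/4, -3/5, 1/2, …
h₀=f·g: eliminate ⇒ L₀, order ≤ 1·2.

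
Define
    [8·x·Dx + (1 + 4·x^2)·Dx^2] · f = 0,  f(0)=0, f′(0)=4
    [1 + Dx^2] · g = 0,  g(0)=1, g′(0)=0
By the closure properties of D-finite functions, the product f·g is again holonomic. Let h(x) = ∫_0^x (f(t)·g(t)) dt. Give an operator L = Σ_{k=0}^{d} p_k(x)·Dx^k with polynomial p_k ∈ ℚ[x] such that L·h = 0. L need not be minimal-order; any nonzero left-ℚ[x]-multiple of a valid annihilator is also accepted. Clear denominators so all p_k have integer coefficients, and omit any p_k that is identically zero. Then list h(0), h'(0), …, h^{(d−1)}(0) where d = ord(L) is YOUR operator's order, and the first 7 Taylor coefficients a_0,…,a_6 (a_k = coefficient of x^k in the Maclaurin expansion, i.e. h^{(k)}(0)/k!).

f: a_k = 0, 4, 0, -16/3, 0, 64/5, 0, …
g: a_k = 1, 0, -1/2, 0, 1/24, 0, -1/720, …
h₀=f·g: eliminate ⇒ L₀, order ≤ 2·2.
∫: right-multiply L₀ by Dx.
L = (85 + 944·x^2 + 416·x^4 + 256·x^6 + 256·x^8)·Dx + (144·x + 704·x^3 + 768·x^5 + 1024·x^7)·Dx^2 + (90 + 992·x^2 + 576·x^4 + 512·x^6 + 512·x^8)·Dx^3 + (144·x + 704·x^3 + 768·x^5 + 1024·x^7)·Dx^4 + (5 + 48·x^2 + 160·x^4 + 256·x^6 + 256·x^8)·Dx^5  (order 5).
h: a_k = 0, 0, 2, 0, -11/6, 0, 469/180, …
ICs: h(0) = 0, h′(0) = 0, h′′(0) = 4, h′′′(0) = 0, h′′′′(0) = -44.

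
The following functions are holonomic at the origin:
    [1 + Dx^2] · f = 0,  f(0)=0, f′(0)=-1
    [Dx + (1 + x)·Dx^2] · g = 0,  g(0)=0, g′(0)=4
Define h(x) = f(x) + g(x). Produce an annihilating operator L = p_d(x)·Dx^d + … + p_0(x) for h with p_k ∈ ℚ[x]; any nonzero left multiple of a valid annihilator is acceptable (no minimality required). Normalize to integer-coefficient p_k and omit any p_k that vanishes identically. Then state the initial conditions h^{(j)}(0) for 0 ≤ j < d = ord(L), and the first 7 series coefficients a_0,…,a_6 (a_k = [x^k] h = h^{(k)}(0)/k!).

L = (7 + 2·x + x^2)·Dx + (3 + 5·x + 3·x^2 + x^3)·Dx^2 + (7 + 2·x + x^2)·Dx^3 + (3 + 5·x + 3·x^2 + x^3)·Dx^4  (order 4).
h: a_k = 0, 3, -2, 3/2, -1, 19/24, -2/3, …
ICs: h(0) = 0, h′(0) = 3, h′′(0) = -4, h′′′(0) = 9.

f: a_k = 0, -1, 0, 1/6, 0, -1/120, 0, …
g: a_k = 0, 4, -2, 4/3, -1, 4/5, -2/3, …
Weyl lclm of L_f,L_g ⇒ L₀ (ord ≤ 4).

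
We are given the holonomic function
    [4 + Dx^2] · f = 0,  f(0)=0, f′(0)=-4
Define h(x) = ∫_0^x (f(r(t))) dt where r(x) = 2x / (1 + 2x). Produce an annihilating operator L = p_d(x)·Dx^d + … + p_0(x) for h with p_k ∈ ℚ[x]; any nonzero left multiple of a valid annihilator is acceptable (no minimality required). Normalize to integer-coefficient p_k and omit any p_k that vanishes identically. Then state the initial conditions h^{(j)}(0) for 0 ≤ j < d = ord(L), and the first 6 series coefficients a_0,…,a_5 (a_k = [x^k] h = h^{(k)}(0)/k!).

f: a_k = 0, -4, 0, 8/3, 0, -8/15, …
Change of var in L_f (x↦r) gives L₀.
h=∫h₀ ⇒ L = L₀·Dx.
L = 16·Dx + (4 + 24·x + 48·x^2 + 32·x^3)·Dx^2 + (1 + 8·x + 24·x^2 + 32·x^3 + 16·x^4)·Dx^3  (order 3).
h: a_k = 0, 0, -4, 16/3, -8/3, -64/5, …
ICs: h(0) = 0, h′(0) = 0, h′′(0) = -8.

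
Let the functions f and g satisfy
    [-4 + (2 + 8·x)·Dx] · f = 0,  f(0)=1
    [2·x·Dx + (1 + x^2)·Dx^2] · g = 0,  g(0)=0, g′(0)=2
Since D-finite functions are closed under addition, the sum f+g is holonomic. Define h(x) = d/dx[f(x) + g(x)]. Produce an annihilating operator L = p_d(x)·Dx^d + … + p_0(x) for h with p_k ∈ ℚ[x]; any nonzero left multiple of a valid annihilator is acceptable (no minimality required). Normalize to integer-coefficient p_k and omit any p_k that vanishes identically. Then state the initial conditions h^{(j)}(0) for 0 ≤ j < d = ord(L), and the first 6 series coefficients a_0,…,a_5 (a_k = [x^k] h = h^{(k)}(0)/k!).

L = (-2 - 20·x + 6·x^2 + 12·x^3) + (-7 - 8·x - 25·x^2 + 24·x^3 + 42·x^4)·Dx + (-1 - 3·x + 6·x^2 + 9·x^3 + 7·x^4 + 12·x^5)·Dx^2  (order 2).
h: a_k = 4, -4, 10, -40, 142, -504, …
ICs: h(0) = 4, h′(0) = -4.

f: a_k = 1, 2, -2, 4, -10, 28, …
g: a_k = 0, 2, 0, -2/3, 0, 2/5, …
h₀=f+g: left-lcm gives L₀, ord ≤ 3.
h₀' ⇒ L via d/dx closure of L₀.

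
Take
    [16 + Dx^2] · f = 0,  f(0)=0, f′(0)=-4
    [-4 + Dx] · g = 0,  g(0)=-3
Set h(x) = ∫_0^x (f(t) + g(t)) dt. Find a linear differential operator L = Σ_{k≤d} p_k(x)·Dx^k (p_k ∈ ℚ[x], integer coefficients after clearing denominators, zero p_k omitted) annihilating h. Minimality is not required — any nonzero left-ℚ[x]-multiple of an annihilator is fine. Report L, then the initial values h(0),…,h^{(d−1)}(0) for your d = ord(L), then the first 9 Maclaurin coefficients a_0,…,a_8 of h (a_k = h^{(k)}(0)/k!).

L = -64·Dx + 16·Dx^2 - 4·Dx^3 + Dx^4  (order 4).
h: a_k = 0, -3, -8, -8, -16/3, -32/5, -256/45, -256/105, -256/315, …
ICs: h(0) = 0, h′(0) = -3, h′′(0) = -16, h′′′(0) = -48.

f: a_k = 0, -4, 0, 32/3, 0, -128/15, 0, 1024/315, 0, …
g: a_k = -3, -12, -24, -32, -32, -128/5, -256/15, -1024/105, -512/105, …
h₀=f+g: left-lcm gives L₀, ord ≤ 3.
Integrate: L := L₀·Dx.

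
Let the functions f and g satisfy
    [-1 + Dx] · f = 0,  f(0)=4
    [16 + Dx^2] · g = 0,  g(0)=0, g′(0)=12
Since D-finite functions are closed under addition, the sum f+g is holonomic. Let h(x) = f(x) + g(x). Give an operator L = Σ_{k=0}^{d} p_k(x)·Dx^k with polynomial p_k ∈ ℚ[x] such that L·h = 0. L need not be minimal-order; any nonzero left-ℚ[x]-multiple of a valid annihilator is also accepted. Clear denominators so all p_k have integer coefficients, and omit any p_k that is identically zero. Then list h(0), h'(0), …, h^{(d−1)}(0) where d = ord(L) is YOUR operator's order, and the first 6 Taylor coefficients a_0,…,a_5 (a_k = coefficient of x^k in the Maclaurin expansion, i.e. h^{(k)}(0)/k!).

f: a_k = 4, 4, 2, 2/3, 1/6, 1/30, …
g: a_k = 0, 12, 0, -32, 0, 128/5, …
f+g: L₀ = lclm(L_f,L_g), ord ≤ 1+2.
L = -16 + 16·Dx - Dx^2 + Dx^3  (order 3).
h: a_k = 4, 16, 2, -94/3, 1/6, 769/30, …
ICs: h(0) = 4, h′(0) = 16, h′′(0) = 4.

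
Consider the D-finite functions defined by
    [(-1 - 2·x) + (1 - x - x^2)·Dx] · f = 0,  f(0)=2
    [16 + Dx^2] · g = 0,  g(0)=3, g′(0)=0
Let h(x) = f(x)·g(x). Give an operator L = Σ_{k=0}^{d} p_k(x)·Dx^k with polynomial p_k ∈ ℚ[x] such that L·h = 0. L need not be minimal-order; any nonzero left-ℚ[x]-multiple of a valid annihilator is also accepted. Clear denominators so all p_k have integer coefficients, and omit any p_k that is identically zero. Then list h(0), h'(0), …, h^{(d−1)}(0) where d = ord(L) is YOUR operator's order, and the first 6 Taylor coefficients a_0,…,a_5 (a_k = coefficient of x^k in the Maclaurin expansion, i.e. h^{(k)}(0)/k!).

L = (-14 + 16·x + 16·x^2) + (2 + 4·x)·Dx + (-1 + x + x^2)·Dx^2  (order 2).
h: a_k = 6, 6, -36, -30, -2, -32, …
ICs: h(0) = 6, h′(0) = 6.

f: a_k = 2, 2, 4, 6, 10, 16, …
g: a_k = 3, 0, -24, 0, 32, 0, …
Sym-product of L_f,L_g gives L₀ (≤ ord 2).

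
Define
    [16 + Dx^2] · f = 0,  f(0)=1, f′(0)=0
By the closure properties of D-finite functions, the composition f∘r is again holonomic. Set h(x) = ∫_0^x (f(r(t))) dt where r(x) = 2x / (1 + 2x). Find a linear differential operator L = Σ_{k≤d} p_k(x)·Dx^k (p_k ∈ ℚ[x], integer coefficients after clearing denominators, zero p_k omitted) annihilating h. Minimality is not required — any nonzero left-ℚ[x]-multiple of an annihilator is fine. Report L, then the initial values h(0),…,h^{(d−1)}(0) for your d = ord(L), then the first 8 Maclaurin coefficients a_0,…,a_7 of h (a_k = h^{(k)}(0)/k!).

f: a_k = 1, 0, -8, 0, 32/3, 0, -256/45, 0, …
f∘r: x↦r, Dx↦Dx/r' in L_f ⇒ L₀.
Integrate: L := L₀·Dx.
L = 64·Dx + (4 + 24·x + 48·x^2 + 32·x^3)·Dx^2 + (1 + 8·x + 24·x^2 + 32·x^3 + 16·x^4)·Dx^3  (order 3).
h: a_k = 0, 1, 0, -32/3, 32, -128/3, -512/9, 25088/45, …
ICs: h(0) = 0, h′(0) = 1, h′′(0) = 0.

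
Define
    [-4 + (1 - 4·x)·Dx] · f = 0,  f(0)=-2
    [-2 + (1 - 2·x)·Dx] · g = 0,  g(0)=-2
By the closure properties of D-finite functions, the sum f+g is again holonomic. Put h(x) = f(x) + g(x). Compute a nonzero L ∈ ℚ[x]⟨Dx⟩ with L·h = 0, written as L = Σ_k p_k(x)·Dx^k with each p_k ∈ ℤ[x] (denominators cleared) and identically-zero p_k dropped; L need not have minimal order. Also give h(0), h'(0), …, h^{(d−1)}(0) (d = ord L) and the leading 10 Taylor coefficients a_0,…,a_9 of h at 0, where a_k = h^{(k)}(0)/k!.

L = -16 + (12 - 32·x)·Dx + (-1 + 6·x - 8·x^2)·Dx^2  (order 2).
h: a_k = -4, -12, -40, -144, -544, -2112, -8320, -33024, -131584, -525312, …
ICs: h(0) = -4, h′(0) = -12.

f: a_k = -2, -8, -32, -128, -512, -2048, -8192, -32768, -131072, -524288, …
g: a_k = -2, -4, -8, -16, -32, -64, -128, -256, -512, -1024, …
Sum ⇒ L₀ = lclm(L_f,L_g) in ℚ(x)⟨Dx⟩.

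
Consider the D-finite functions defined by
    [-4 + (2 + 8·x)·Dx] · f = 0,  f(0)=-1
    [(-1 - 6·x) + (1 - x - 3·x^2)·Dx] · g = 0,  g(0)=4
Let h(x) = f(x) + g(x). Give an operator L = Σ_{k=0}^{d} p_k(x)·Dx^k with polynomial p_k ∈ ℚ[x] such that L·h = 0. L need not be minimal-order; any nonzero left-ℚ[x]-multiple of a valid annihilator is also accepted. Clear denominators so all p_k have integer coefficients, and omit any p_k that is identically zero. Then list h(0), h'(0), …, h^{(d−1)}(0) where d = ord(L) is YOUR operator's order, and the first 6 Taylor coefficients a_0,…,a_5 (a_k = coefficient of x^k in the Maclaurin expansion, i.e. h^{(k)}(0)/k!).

L = (20 + 120·x + 216·x^2 + 360·x^3) + (-12 - 74·x - 306·x^2 - 744·x^3 - 900·x^4)·Dx + (-1 + 9·x + 73·x^2 + 18·x^3 - 354·x^4 - 360·x^5)·Dx^2  (order 2).
h: a_k = 3, 2, 18, 24, 86, 132, …
ICs: h(0) = 3, h′(0) = 2.

f: a_k = -1, -2, 2, -4, 10, -28, …
g: a_k = 4, 4, 16, 28, 76, 160, …
Weyl lclm of L_f,L_g ⇒ L₀ (ord ≤ 2).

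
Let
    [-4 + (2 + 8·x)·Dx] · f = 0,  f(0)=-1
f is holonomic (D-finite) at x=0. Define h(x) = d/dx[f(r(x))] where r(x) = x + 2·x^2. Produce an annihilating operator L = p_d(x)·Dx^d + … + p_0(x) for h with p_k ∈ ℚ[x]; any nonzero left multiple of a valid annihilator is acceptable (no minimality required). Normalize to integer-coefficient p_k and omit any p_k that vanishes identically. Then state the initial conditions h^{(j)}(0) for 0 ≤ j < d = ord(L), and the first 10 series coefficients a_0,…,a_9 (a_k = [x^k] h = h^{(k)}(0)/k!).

f: a_k = -1, -2, 2, -4, 10, -28, 84, -264, 858, -2860, …
Substitute x→r, Dx→(1/r')Dx; clear ⇒ L₀.
h₀' ⇒ L via d/dx closure of L₀.
L = 2 + (-1 - 8·x - 24·x^2 - 32·x^3)·Dx  (order 1).
h: a_k = -2, -4, 12, -24, 20, 72, -392, 976, -972, -3160, …
ICs: h(0) = -2.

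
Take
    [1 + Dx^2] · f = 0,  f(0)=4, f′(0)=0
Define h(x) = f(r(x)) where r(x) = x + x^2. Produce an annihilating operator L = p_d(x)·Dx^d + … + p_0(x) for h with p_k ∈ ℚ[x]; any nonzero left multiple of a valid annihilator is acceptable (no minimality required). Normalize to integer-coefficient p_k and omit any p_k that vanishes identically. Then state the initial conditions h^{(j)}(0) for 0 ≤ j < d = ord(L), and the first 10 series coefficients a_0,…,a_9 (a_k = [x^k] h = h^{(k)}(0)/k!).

f: a_k = 4, 0, -2, 0, 1/6, 0, -1/180, 0, 1/10080, 0, …
Substitute x→r, Dx→(1/r')Dx; clear ⇒ L₀.
L = (1 + 6·x + 12·x^2 + 8·x^3) - 2·Dx + (1 + 2·x)·Dx^2  (order 2).
h: a_k = 4, 0, -2, -4, -11/6, 2/3, 179/180, 19/30, 841/10080, -139/1260, …
ICs: h(0) = 4, h′(0) = 0.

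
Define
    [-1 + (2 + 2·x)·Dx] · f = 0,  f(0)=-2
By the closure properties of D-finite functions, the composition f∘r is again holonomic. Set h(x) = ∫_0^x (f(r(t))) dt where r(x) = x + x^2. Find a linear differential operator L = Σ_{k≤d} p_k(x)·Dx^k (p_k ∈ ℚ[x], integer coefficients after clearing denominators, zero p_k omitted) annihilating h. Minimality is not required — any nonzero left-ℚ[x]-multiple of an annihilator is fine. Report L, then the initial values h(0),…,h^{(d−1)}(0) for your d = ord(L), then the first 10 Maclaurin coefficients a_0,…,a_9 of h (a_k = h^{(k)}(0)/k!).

f: a_k = -2, -1, 1/4, -1/8, 5/64, -7/128, 21/512, -33/1024, 429/16384, -715/32768, …
Substitute x→r, Dx→(1/r')Dx; clear ⇒ L₀.
∫: right-multiply L₀ by Dx.
L = (-1 - 2·x)·Dx + (2 + 2·x + 2·x^2)·Dx^2  (order 2).
h: a_k = 0, -2, -1/2, -1/4, 3/32, -3/320, -5/256, 57/3584, -21/8192, -289/49152, …
ICs: h(0) = 0, h′(0) = -2.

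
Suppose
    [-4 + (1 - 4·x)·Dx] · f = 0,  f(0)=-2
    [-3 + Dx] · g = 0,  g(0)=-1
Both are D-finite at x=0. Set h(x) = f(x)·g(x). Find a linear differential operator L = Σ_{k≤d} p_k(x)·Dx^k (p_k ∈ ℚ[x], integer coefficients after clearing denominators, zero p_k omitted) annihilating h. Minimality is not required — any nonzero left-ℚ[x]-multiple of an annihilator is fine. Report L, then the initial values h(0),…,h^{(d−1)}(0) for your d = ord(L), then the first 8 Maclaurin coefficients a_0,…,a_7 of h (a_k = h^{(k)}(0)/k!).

f: a_k = -2, -8, -32, -128, -512, -2048, -8192, -32768, …
g: a_k = -1, -3, -9/2, -9/2, -27/8, -81/40, -81/80, -243/560, …
h₀=f·g: eliminate ⇒ L₀, order ≤ 1·1.
L = (7 - 12·x) + (-1 + 4·x)·Dx  (order 1).
h: a_k = 2, 14, 65, 269, 4331/4, 86701/20, 693689/40, 3884707/56, …
ICs: h(0) = 2.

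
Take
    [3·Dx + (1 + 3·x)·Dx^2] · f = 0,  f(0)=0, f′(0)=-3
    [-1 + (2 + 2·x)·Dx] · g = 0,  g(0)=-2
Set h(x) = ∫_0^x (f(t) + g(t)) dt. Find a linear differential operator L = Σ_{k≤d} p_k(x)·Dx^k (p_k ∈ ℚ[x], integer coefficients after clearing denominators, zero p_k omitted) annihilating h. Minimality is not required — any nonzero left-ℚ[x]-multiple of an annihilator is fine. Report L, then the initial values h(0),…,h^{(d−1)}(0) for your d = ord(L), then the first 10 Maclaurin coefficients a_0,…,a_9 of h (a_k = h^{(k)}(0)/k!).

L = (27 + 9·x)·Dx^2 + (69 + 126·x + 45·x^2)·Dx^3 + (10 + 46·x + 54·x^2 + 18·x^3)·Dx^4  (order 4).
h: a_k = 0, -2, -2, 19/12, -73/32, 1301/320, -31139/3840, 62229/3584, -2239719/57344, 4479119/49152, …
ICs: h(0) = 0, h′(0) = -2, h′′(0) = -4, h′′′(0) = 19/2.

f: a_k = 0, -3, 9/2, -9, 81/4, -243/5, 243/2, -2187/7, 6561/8, -2187, …
g: a_k = -2, -1, 1/4, -1/8, 5/64, -7/128, 21/512, -33/1024, 429/16384, -715/32768, …
Weyl lclm of L_f,L_g ⇒ L₀ (ord ≤ 3).
∫: right-multiply L₀ by Dx.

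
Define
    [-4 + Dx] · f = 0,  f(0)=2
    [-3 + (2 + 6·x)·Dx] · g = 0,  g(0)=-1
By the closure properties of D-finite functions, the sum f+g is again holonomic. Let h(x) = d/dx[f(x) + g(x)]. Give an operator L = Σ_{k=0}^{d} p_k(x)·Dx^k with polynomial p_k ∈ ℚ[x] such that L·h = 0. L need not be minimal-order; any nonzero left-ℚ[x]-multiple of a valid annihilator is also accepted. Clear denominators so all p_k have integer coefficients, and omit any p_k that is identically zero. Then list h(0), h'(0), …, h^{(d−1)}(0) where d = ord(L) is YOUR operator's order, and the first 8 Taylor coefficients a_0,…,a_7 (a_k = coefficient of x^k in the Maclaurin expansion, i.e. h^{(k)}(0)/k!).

L = (-204 - 288·x) + (-37 - 384·x - 576·x^2)·Dx + (22 + 114·x + 144·x^2)·Dx^2  (order 2).
h: a_k = 13/2, 137/4, 943/16, 9407/96, 40021/768, 1213193/7680, -18539561/92160, 920175167/1290240, …
ICs: h(0) = 13/2, h′(0) = 137/4.

f: a_k = 2, 8, 16, 64/3, 64/3, 256/15, 512/45, 2048/315, …
g: a_k = -1, -3/2, 9/8, -27/16, 405/128, -1701/256, 15309/1024, -72171/2048, …
Weyl lclm of L_f,L_g ⇒ L₀ (ord ≤ 2).
h₀' ⇒ L via d/dx closure of L₀.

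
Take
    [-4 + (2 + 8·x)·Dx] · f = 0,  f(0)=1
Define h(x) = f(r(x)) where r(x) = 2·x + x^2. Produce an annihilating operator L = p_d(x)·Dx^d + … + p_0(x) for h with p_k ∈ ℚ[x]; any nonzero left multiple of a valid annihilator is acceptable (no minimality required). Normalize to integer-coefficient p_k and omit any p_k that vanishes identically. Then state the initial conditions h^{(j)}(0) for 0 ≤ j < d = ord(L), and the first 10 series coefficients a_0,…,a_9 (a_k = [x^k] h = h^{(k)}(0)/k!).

L = (-4 - 4·x) + (1 + 8·x + 4·x^2)·Dx  (order 1).
h: a_k = 1, 4, -6, 24, -114, 600, -3372, 19824, -120426, 749976, …
ICs: h(0) = 1.

f: a_k = 1, 2, -2, 4, -10, 28, -84, 264, -858, 2860, …
h₀=f(r): pull back L_f along r ⇒ L₀.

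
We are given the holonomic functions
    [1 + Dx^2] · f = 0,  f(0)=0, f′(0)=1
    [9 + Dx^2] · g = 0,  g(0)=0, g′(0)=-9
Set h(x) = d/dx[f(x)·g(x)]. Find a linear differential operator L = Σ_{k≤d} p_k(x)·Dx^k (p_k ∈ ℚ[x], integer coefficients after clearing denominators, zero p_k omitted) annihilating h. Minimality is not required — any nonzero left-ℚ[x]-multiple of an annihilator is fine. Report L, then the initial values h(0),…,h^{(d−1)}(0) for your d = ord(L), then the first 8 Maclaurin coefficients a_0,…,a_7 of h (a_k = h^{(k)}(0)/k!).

f: a_k = 0, 1, 0, -1/6, 0, 1/120, 0, -1/5040, …
g: a_k = 0, -9, 0, 27/2, 0, -243/40, 0, 729/560, …
L₀ := L_f ⊗_s L_g (sym. prod.), ord ≤ 4.
h₀' ⇒ L via d/dx closure of L₀.
L = 64 + 20·Dx^2 + Dx^4  (order 4).
h: a_k = 0, -18, 0, 60, 0, -252/5, 0, 136/7, …
ICs: h(0) = 0, h′(0) = -18, h′′(0) = 0, h′′′(0) = 360.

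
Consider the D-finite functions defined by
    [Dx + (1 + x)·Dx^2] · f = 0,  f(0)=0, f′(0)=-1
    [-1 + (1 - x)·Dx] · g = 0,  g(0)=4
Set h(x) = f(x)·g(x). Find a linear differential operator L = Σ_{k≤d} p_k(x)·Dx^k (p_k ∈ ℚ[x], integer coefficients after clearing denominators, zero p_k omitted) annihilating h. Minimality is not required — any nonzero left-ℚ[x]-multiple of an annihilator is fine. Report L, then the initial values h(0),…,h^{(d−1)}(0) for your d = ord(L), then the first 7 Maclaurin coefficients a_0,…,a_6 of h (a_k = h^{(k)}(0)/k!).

L = 1 + (1 + 3·x)·Dx + (-1 + x^2)·Dx^2  (order 2).
h: a_k = 0, -4, -2, -10/3, -7/3, -47/15, -37/15, …
ICs: h(0) = 0, h′(0) = -4.

f: a_k = 0, -1, 1/2, -1/3, 1/4, -1/5, 1/6, …
g: a_k = 4, 4, 4, 4, 4, 4, 4, …
Product ⇒ symmetric product L₀, ord ≤ 2.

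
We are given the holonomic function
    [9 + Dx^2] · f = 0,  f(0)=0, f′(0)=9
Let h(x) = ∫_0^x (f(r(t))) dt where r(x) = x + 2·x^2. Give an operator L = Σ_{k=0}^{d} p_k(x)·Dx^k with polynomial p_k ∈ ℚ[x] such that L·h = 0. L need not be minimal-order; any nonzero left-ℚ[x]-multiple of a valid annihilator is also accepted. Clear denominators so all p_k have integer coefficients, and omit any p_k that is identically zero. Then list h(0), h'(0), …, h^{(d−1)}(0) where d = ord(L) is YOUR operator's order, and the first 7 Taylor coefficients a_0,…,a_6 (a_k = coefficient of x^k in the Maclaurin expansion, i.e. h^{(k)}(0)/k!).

L = (9 + 108·x + 432·x^2 + 576·x^3)·Dx - 4·Dx^2 + (1 + 4·x)·Dx^3  (order 3).
h: a_k = 0, 0, 9/2, 6, -27/8, -81/5, -2079/80, …
ICs: h(0) = 0, h′(0) = 0, h′′(0) = 9.

f: a_k = 0, 9, 0, -27/2, 0, 243/40, 0, …
h₀=f(r): pull back L_f along r ⇒ L₀.
∫: right-multiply L₀ by Dx.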